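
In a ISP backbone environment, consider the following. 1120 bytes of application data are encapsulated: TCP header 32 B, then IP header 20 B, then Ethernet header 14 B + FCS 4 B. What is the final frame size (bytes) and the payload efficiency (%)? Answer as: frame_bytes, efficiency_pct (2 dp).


TCP segment = 1120 + 32 = 1152 B
IP packet = 1152 + 20 = 1172 B
Ethernet frame = 1172 + 14 + 4 = 1190 B
Efficiency = app / frame = 1120 / 1190 = 0.941176 = 94.1176% -> 94.12% (2 dp)

1190, 94.12


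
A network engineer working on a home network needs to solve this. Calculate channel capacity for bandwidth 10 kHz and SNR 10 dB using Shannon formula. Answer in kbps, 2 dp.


Given: B = 10 kHz, SNR = 10 dB
SNR linear = 10^(10/10) = 10
1 + SNR = 11
log2(11) = 3.4594316186
C = 10 * 1000 * 3.4594316186 = 34594.3162 bps
C = 34.594316 kbps -> 34.59 kbps (2 dp)

34.59


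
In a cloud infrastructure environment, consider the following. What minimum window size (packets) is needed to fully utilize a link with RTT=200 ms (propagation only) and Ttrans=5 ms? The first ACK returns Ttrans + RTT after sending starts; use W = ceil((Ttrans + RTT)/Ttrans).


Given: Ttrans = 5 ms, RTT = 200 ms (= 2 * Tprop, Tprop = 100 ms)
Time until first ACK returns = Ttrans + RTT = 5 + 200 = 205 ms
Need W * Ttrans >= Ttrans + RTT  ->  W >= (Ttrans + RTT) / Ttrans
(Ttrans + RTT) / Ttrans = 205 / 5 = 41
W_min = ceil(41) = 41

41


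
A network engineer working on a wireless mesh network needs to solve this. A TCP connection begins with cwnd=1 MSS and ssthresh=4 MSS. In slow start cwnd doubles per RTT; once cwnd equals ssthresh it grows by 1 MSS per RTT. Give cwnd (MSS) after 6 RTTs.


RTT 0: cwnd = 1 MSS (initial)
RTT 1: cwnd = 2 MSS (slow start, doubled)
RTT 2: cwnd = 4 MSS (slow start, doubled)
RTT 3: cwnd = 5 MSS (congestion avoidance, +1)
RTT 4: cwnd = 6 MSS (congestion avoidance, +1)
RTT 5: cwnd = 7 MSS (congestion avoidance, +1)
RTT 6: cwnd = 8 MSS (congestion avoidance, +1)

8


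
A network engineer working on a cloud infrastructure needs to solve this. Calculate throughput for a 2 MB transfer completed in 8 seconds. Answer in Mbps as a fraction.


Given: file = 2 MB, time = 8 s
File in Mb = 2 * 8 = 16 Mb
Throughput = 16 / 8 Mbps
Throughput = 2 Mbps

2


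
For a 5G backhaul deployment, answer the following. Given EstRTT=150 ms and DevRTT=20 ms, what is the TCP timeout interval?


Given: EstRTT = 150 ms, DevRTT = 20 ms
Timeout = EstRTT + 4 * DevRTT
4 * DevRTT = 4 * 20 = 80
Timeout = 150 + 80 = 230 ms

230


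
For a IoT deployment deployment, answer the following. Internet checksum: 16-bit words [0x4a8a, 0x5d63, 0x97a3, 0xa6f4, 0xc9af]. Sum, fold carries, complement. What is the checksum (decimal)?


Given words: [0x4a8a, 0x5d63, 0x97a3, 0xa6f4, 0xc9af]
Step 1: Sum all words
Raw sum = 19082 + 23907 + 38819 + 42740 + 51631 = 176179
Step 2: Fold carry: (45107 + 2) = 45109
One's complement = ~45109 & 0xFFFF = 20426

20426


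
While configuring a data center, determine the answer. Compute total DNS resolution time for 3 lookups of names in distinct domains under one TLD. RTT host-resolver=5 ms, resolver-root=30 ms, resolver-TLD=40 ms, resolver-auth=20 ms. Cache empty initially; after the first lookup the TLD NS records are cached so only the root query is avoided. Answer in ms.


Lookup 1 (cold cache): local + root + TLD + auth = 5 + 30 + 40 + 20 = 95 ms
Lookups 2..3 (TLD NS cached -> skip root; new domain -> still ask TLD and auth): local + TLD + auth = 5 + 40 + 20 = 65 ms each
Remaining 2 lookups: 2 * 65 = 130 ms
Total = 95 + 130 = 225 ms

225


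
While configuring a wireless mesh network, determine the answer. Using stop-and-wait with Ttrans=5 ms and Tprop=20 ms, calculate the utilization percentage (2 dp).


Given: Ttrans = 5 ms, Tprop = 20 ms
RTT = 2 * Tprop = 2 * 20 = 40 ms
U = Ttrans / (Ttrans + RTT)
U = 5 / (5 + 40)
U = 5 / 45 = 0.111111
U% = 11.11%

11.11


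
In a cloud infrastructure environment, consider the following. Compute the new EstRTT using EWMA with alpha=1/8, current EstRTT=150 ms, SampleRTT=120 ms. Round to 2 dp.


Given: EstRTT = 150 ms, SampleRTT = 120 ms, alpha = 1/8
New EstRTT = (1 - alpha) * EstRTT + alpha * SampleRTT
(7/8) * 150 = 131.25
(1/8) * 120 = 15
New EstRTT = 131.25 + 15 = 146.25 ms -> 146.25 ms (2 dp)

146.25


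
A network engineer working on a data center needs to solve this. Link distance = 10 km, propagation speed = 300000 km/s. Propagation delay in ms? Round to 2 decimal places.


Given: distance = 10 km, speed = 300000 km/s
Delay = distance / speed = 10 / 300000 seconds
Delay in ms = 10 * 1000 / 300000
Delay = 0.0333 ms
Rounded to 2 dp = 0.03 ms

0.03


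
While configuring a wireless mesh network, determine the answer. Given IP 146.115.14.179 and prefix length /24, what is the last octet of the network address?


Given: IP = 146.115.14.179, prefix = /24
Subnet mask = 255.255.255.0
Last octet of IP: 179
Last octet of mask: 0
Network last octet = 179 AND 0 = 0

0


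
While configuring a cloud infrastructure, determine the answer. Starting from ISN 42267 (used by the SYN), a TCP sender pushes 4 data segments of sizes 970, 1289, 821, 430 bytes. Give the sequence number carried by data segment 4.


The SYN occupies sequence number ISN = 42267, so the first data byte is ISN + 1 = 42268.
SEQ of data segment i = (ISN + 1) + sum of payload sizes of segments 1..i-1.
Segment 1: SEQ = 42268, payload = 970 bytes
Segment 2: SEQ = 43238, payload = 1289 bytes
Segment 3: SEQ = 44527, payload = 821 bytes
Segment 4: SEQ = 45348, payload = 430 bytes
SEQ of segment 4 = 42268 + 970 + 1289 + 821 = 45348

45348


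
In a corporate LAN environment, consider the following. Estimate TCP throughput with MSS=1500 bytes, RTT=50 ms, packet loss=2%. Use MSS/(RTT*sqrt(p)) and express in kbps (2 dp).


Given: MSS = 1500 bytes, RTT = 50 ms, loss = 2%
RTT in seconds = 50 / 1000 = 0.05
Loss rate = 2% = 0.02
sqrt(loss) = sqrt(0.02) = 0.141421356237
Throughput (bytes/s) = 1500 / (0.05 * 0.141421356237) = 212132.0344
Throughput (kbps) = 212132.0344 * 8 / 1000 = 1697.056275 -> 1697.06 kbps (2 dp)

1697.06


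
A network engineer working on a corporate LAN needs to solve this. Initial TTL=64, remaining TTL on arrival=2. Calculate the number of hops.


Given: initial TTL = 64, received TTL = 2
Hops = initial TTL - received TTL
Hops = 64 - 2 = 62

62


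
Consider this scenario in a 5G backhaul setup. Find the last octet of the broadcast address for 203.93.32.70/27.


Given: IP = 203.93.32.70, prefix = /27
Host bits = 32 - 27 = 5
Network last octet = 70 AND mask = 64
Host part size = 2^5 - 1 = 31
Broadcast last octet = 64 OR 31 = 95

95


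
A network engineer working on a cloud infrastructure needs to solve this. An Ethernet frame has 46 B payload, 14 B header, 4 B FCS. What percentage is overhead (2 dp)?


Given: payload = 46 B, header = 14 B, trailer = 4 B
Overhead bytes = header + trailer = 14 + 4 = 18
Total frame = payload + overhead = 46 + 18 = 64
Overhead % = 18 / 64 * 100 = 28.1250% -> 28.13% (2 dp)

28.13


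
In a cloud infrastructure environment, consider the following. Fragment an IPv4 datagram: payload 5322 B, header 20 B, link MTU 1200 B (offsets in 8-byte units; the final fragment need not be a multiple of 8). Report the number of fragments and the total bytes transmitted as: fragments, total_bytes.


Max data per non-final fragment = floor((MTU - header)/8)*8 = floor((1200 - 20)/8)*8 = floor(1180/8)*8 = 1176 B
Final fragment needs no 8-byte alignment: it can carry up to MTU - header = 1180 B
Non-final fragments needed = ceil((payload - 1180) / 1176) = ceil(4142/1176) = ceil(3.5221) = 4
Number of fragments = 4 + 1 = 5
Fragment sizes (data): 4 * 1176 B + 618 B (last, 618 <= 1180 OK)
Total bytes sent = payload + n_frags * header = 5322 + 5*20 = 5322 + 100 = 5422 B

5, 5422


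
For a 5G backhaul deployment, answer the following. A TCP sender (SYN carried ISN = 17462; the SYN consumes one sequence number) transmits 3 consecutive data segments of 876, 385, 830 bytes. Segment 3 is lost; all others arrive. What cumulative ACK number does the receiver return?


SYN uses sequence number 17462; first data byte = ISN + 1 = 17463.
Segment 1: SEQ = 17463, len = 876 B, covers [17463, 18338]
Segment 2: SEQ = 18339, len = 385 B, covers [18339, 18723]
Segment 3: SEQ = 18724, len = 830 B, covers [18724, 19553] [LOST]
In-order data received: bytes [17463, 18723] (segments 1..2).
Segment 3 missing -> gap begins at byte 18724.
Cumulative ACK = next expected in-order byte = 17463 + 876 + 385 = 18724

18724


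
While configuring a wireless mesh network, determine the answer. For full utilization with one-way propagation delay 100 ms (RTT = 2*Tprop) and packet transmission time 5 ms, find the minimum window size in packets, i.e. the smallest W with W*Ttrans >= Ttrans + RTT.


Given: Ttrans = 5 ms, RTT = 200 ms (= 2 * Tprop, Tprop = 100 ms)
Time until first ACK returns = Ttrans + RTT = 5 + 200 = 205 ms
Need W * Ttrans >= Ttrans + RTT  ->  W >= (Ttrans + RTT) / Ttrans
(Ttrans + RTT) / Ttrans = 205 / 5 = 41
W_min = ceil(41) = 41

41


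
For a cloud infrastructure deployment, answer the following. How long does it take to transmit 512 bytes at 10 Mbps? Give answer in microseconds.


Given: packet = 512 bytes, bandwidth = 10 Mbps
Packet in bits = 512 * 8 = 4096 bits
Bandwidth = 10 * 10^6 = 10000000 bps
Time = 4096 / 10000000 seconds
Time in us = 4096 * 10^6 / 10000000 = 409.6

409.6


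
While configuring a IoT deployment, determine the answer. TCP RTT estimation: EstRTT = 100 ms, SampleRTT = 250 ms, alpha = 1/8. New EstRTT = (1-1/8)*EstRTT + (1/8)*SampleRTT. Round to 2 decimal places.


Given: EstRTT = 100 ms, SampleRTT = 250 ms, alpha = 1/8
New EstRTT = (1 - alpha) * EstRTT + alpha * SampleRTT
(7/8) * 100 = 87.5
(1/8) * 250 = 31.25
New EstRTT = 87.5 + 31.25 = 118.75 ms -> 118.75 ms (2 dp)

118.75


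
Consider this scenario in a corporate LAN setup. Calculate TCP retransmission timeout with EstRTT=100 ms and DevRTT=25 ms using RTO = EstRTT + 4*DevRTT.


Given: EstRTT = 100 ms, DevRTT = 25 ms
Timeout = EstRTT + 4 * DevRTT
4 * DevRTT = 4 * 25 = 100
Timeout = 100 + 100 = 200 ms

200


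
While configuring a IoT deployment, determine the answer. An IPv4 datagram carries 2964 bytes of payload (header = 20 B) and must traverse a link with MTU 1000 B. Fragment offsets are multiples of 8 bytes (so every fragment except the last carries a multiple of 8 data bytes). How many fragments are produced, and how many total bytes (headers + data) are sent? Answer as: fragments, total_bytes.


Max data per non-final fragment = floor((MTU - header)/8)*8 = floor((1000 - 20)/8)*8 = floor(980/8)*8 = 976 B
Final fragment needs no 8-byte alignment: it can carry up to MTU - header = 980 B
Non-final fragments needed = ceil((payload - 980) / 976) = ceil(1984/976) = ceil(2.0328) = 3
Number of fragments = 3 + 1 = 4
Fragment sizes (data): 3 * 976 B + 36 B (last, 36 <= 980 OK)
Total bytes sent = payload + n_frags * header = 2964 + 4*20 = 2964 + 80 = 3044 B

4, 3044


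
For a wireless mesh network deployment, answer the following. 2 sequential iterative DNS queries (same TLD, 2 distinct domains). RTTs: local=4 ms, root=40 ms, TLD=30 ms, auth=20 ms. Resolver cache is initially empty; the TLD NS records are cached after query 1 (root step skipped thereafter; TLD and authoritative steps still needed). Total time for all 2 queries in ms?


Lookup 1 (cold cache): local + root + TLD + auth = 4 + 40 + 30 + 20 = 94 ms
Lookups 2..2 (TLD NS cached -> skip root; new domain -> still ask TLD and auth): local + TLD + auth = 4 + 30 + 20 = 54 ms each
Remaining 1 lookups: 1 * 54 = 54 ms
Total = 94 + 54 = 148 ms

148


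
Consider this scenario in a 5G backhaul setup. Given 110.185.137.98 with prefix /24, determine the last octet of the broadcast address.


Given: IP = 110.185.137.98, prefix = /24
Host bits = 32 - 24 = 8
Network last octet = 98 AND mask = 0
Host part size = 2^8 - 1 = 255
Broadcast last octet = 0 OR 255 = 255

255


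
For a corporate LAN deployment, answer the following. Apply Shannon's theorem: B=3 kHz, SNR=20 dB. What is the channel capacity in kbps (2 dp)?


Given: B = 3 kHz, SNR = 20 dB
SNR linear = 10^(20/10) = 100
1 + SNR = 101
log2(101) = 6.6582114828
C = 3 * 1000 * 6.6582114828 = 19974.6344 bps
C = 19.974634 kbps -> 19.97 kbps (2 dp)

19.97


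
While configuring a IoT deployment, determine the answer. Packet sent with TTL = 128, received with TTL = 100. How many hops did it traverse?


Given: initial TTL = 128, received TTL = 100
Hops = initial TTL - received TTL
Hops = 128 - 100 = 28

28


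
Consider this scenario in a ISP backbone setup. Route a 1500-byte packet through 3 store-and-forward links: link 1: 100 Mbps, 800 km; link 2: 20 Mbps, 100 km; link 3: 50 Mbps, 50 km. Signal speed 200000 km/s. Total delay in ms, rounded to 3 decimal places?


Packet = 1500 bytes = 12000 bits. Store-and-forward: sum (t_trans + t_prop) per link.
Link 1: t_trans = 12000/(100*10^6) s = 0.1200 ms; t_prop = 800/200000 s = 4.0000 ms; subtotal = 4.1200 ms
Link 2: t_trans = 12000/(20*10^6) s = 0.6000 ms; t_prop = 100/200000 s = 0.5000 ms; subtotal = 1.1000 ms
Link 3: t_trans = 12000/(50*10^6) s = 0.2400 ms; t_prop = 50/200000 s = 0.2500 ms; subtotal = 0.4900 ms
End-to-end = 4.1200 + 1.1000 + 0.4900 = 5.7100 ms -> 5.710 ms (3 dp)

5.710


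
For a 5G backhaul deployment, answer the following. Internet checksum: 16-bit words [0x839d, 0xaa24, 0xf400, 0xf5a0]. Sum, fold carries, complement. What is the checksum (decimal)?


Given words: [0x839d, 0xaa24, 0xf400, 0xf5a0]
Step 1: Sum all words
Raw sum = 33693 + 43556 + 62464 + 62880 = 202593
Step 2: Fold carry: (5985 + 3) = 5988
One's complement = ~5988 & 0xFFFF = 59547

59547


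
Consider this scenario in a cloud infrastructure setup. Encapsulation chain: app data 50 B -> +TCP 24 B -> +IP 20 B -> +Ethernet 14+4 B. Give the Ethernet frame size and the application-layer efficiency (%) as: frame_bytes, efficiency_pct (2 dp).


TCP segment = 50 + 24 = 74 B
IP packet = 74 + 20 = 94 B
Ethernet frame = 94 + 14 + 4 = 112 B
Efficiency = app / frame = 50 / 112 = 0.446429 = 44.6429% -> 44.64% (2 dp)

112, 44.64


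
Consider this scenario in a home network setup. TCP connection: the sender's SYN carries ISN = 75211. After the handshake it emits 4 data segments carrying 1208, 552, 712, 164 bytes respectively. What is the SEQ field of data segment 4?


The SYN occupies sequence number ISN = 75211, so the first data byte is ISN + 1 = 75212.
SEQ of data segment i = (ISN + 1) + sum of payload sizes of segments 1..i-1.
Segment 1: SEQ = 75212, payload = 1208 bytes
Segment 2: SEQ = 76420, payload = 552 bytes
Segment 3: SEQ = 76972, payload = 712 bytes
Segment 4: SEQ = 77684, payload = 164 bytes
SEQ of segment 4 = 75212 + 1208 + 552 + 712 = 77684

77684


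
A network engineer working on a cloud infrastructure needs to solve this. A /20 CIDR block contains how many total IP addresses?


Given: CIDR prefix /20
Host bits = 32 - 20 = 12
Total addresses = 2^12 = 4096

4096


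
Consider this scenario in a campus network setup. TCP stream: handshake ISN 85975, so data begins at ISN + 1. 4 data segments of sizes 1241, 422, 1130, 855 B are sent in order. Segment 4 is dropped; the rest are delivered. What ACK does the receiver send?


SYN uses sequence number 85975; first data byte = ISN + 1 = 85976.
Segment 1: SEQ = 85976, len = 1241 B, covers [85976, 87216]
Segment 2: SEQ = 87217, len = 422 B, covers [87217, 87638]
Segment 3: SEQ = 87639, len = 1130 B, covers [87639, 88768]
Segment 4: SEQ = 88769, len = 855 B, covers [88769, 89623] [LOST]
In-order data received: bytes [85976, 88768] (segments 1..3).
Segment 4 missing -> gap begins at byte 88769.
Cumulative ACK = next expected in-order byte = 85976 + 1241 + 422 + 1130 = 88769

88769


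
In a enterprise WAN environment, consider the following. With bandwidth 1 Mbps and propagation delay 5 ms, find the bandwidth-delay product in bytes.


Given: bandwidth = 1 Mbps, delay = 5 ms
BDP in bits = 1 * 10^6 * 5 / 1000
BDP in bits = 5000
BDP in bytes = 5000 / 8 = 625

625


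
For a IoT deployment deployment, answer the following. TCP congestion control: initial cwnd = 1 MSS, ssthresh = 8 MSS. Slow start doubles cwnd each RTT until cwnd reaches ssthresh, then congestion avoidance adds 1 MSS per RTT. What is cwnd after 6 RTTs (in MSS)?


RTT 0: cwnd = 1 MSS (initial)
RTT 1: cwnd = 2 MSS (slow start, doubled)
RTT 2: cwnd = 4 MSS (slow start, doubled)
RTT 3: cwnd = 8 MSS (slow start, doubled)
RTT 4: cwnd = 9 MSS (congestion avoidance, +1)
RTT 5: cwnd = 10 MSS (congestion avoidance, +1)
RTT 6: cwnd = 11 MSS (congestion avoidance, +1)

11


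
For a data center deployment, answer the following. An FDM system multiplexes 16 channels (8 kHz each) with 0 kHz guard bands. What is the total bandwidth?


Given: 16 channels, 8 kHz each, guard = 0 kHz
Channel bandwidth = 16 * 8 = 128 kHz
Guard bands = 15 gaps * 0 kHz = 0 kHz
Total = 128 + 0 = 128 kHz

128


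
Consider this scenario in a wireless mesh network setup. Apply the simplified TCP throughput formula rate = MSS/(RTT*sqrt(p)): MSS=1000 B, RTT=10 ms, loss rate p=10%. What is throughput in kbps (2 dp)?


Given: MSS = 1000 bytes, RTT = 10 ms, loss = 10%
RTT in seconds = 10 / 1000 = 0.01
Loss rate = 10% = 0.1
sqrt(loss) = sqrt(0.1) = 0.316227766017
Throughput (bytes/s) = 1000 / (0.01 * 0.316227766017) = 316227.7660
Throughput (kbps) = 316227.7660 * 8 / 1000 = 2529.822128 -> 2529.82 kbps (2 dp)

2529.82


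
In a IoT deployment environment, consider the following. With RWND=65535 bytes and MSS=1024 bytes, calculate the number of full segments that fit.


Given: RWND = 65535 bytes, MSS = 1024 bytes
Full segments = floor(RWND / MSS)
Full segments = floor(65535 / 1024)
Full segments = floor(63.999) = 63

63


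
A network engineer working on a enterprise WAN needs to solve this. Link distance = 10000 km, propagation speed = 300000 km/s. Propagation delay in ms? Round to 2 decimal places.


Given: distance = 10000 km, speed = 300000 km/s
Delay = distance / speed = 10000 / 300000 seconds
Delay in ms = 10000 * 1000 / 300000
Delay = 33.3333 ms
Rounded to 2 dp = 33.33 ms

33.33


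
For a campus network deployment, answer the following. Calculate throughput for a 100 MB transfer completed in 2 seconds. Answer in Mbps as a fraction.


Given: file = 100 MB, time = 2 s
File in Mb = 100 * 8 = 800 Mb
Throughput = 800 / 2 Mbps
Throughput = 400 Mbps

400


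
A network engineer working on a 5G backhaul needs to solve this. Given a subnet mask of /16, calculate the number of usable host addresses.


Given: subnet mask /16
Host bits = 32 - 16 = 16
Total addresses = 2^16 = 65536
Usable hosts = 65536 - 2 (network + broadcast) = 65534

65534


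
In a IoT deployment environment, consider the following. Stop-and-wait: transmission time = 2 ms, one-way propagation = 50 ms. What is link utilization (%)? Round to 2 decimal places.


Given: Ttrans = 2 ms, Tprop = 50 ms
RTT = 2 * Tprop = 2 * 50 = 100 ms
U = Ttrans / (Ttrans + RTT)
U = 2 / (2 + 100)
U = 2 / 102 = 0.019608
U% = 1.96%

1.96


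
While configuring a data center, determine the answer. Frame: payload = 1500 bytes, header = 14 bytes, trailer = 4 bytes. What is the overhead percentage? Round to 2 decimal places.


Given: payload = 1500 B, header = 14 B, trailer = 4 B
Overhead bytes = header + trailer = 14 + 4 = 18
Total frame = payload + overhead = 1500 + 18 = 1518
Overhead % = 18 / 1518 * 100 = 1.1858% -> 1.19% (2 dp)

1.19


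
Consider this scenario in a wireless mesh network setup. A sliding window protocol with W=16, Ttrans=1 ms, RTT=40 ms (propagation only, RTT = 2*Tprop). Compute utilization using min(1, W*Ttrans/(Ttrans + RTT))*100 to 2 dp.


Given: W = 16, Ttrans = 1 ms, RTT = 40 ms (= 2 * Tprop, Tprop = 20 ms)
Cycle time = Ttrans + RTT = 1 + 40 = 41 ms (first packet sent until its ACK returns)
W * Ttrans = 16 * 1 = 16 ms of sending per cycle
W * Ttrans / (Ttrans + RTT) = 16 / 41 = 0.390244
U = min(1, 0.390244) = 0.390244
U% = 39.02%

39.02


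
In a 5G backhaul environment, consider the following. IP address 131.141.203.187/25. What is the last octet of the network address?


Given: IP = 131.141.203.187, prefix = /25
Subnet mask = 255.255.255.128
Last octet of IP: 187
Last octet of mask: 128
Network last octet = 187 AND 128 = 128

128


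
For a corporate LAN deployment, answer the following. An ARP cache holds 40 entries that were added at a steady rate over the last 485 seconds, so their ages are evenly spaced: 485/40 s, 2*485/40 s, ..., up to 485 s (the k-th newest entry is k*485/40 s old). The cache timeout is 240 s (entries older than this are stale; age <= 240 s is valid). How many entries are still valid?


Ages are k * 485/40 s for k = 1..40 (spacing = 12.1250 s).
Entry k is valid iff k * 485/40 <= 240 iff k <= 40 * 240 / 485 = 19.7938
n_valid = floor(19.7938) = 19
(n_stale = 40 - 19 = 21)

19


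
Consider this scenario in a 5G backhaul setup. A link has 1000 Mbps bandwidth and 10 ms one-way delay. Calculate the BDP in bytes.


Given: bandwidth = 1000 Mbps, delay = 10 ms
BDP in bits = 1000 * 10^6 * 10 / 1000
BDP in bits = 10000000
BDP in bytes = 10000000 / 8 = 1250000

1250000


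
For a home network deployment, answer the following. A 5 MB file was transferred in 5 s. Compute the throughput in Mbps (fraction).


Given: file = 5 MB, time = 5 s
File in Mb = 5 * 8 = 40 Mb
Throughput = 40 / 5 Mbps
Throughput = 8 Mbps

8


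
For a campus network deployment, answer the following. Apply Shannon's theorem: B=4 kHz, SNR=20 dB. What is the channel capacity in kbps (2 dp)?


Given: B = 4 kHz, SNR = 20 dB
SNR linear = 10^(20/10) = 100
1 + SNR = 101
log2(101) = 6.6582114828
C = 4 * 1000 * 6.6582114828 = 26632.8459 bps
C = 26.632846 kbps -> 26.63 kbps (2 dp)

26.63


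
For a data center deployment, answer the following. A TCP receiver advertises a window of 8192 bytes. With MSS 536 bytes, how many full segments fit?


Given: RWND = 8192 bytes, MSS = 536 bytes
Full segments = floor(RWND / MSS)
Full segments = floor(8192 / 536)
Full segments = floor(15.2836) = 15

15


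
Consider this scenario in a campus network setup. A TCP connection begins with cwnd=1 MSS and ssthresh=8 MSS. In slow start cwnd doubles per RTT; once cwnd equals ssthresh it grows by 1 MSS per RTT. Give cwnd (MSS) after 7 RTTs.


RTT 0: cwnd = 1 MSS (initial)
RTT 1: cwnd = 2 MSS (slow start, doubled)
RTT 2: cwnd = 4 MSS (slow start, doubled)
RTT 3: cwnd = 8 MSS (slow start, doubled)
RTT 4: cwnd = 9 MSS (congestion avoidance, +1)
RTT 5: cwnd = 10 MSS (congestion avoidance, +1)
RTT 6: cwnd = 11 MSS (congestion avoidance, +1)
RTT 7: cwnd = 12 MSS (congestion avoidance, +1)

12


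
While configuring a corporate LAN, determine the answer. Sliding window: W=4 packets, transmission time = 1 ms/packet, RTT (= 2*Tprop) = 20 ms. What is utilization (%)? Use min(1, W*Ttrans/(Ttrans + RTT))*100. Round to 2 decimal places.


Given: W = 4, Ttrans = 1 ms, RTT = 20 ms (= 2 * Tprop, Tprop = 10 ms)
Cycle time = Ttrans + RTT = 1 + 20 = 21 ms (first packet sent until its ACK returns)
W * Ttrans = 4 * 1 = 4 ms of sending per cycle
W * Ttrans / (Ttrans + RTT) = 4 / 21 = 0.190476
U = min(1, 0.190476) = 0.190476
U% = 19.05%

19.05


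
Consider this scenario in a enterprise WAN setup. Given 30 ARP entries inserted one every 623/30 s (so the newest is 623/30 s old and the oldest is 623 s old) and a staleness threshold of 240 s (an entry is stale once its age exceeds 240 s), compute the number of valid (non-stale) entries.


Ages are k * 623/30 s for k = 1..30 (spacing = 20.7667 s).
Entry k is valid iff k * 623/30 <= 240 iff k <= 30 * 240 / 623 = 11.5570
n_valid = floor(11.5570) = 11
(n_stale = 30 - 11 = 19)

11


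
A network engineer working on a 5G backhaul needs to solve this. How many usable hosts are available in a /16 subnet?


Given: subnet mask /16
Host bits = 32 - 16 = 16
Total addresses = 2^16 = 65536
Usable hosts = 65536 - 2 (network + broadcast) = 65534

65534


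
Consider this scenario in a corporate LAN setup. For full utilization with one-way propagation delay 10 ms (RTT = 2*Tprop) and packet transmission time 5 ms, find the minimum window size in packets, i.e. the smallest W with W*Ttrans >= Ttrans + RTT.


Given: Ttrans = 5 ms, RTT = 20 ms (= 2 * Tprop, Tprop = 10 ms)
Time until first ACK returns = Ttrans + RTT = 5 + 20 = 25 ms
Need W * Ttrans >= Ttrans + RTT  ->  W >= (Ttrans + RTT) / Ttrans
(Ttrans + RTT) / Ttrans = 25 / 5 = 5
W_min = ceil(5) = 5

5


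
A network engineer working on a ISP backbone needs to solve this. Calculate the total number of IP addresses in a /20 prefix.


Given: CIDR prefix /20
Host bits = 32 - 20 = 12
Total addresses = 2^12 = 4096

4096


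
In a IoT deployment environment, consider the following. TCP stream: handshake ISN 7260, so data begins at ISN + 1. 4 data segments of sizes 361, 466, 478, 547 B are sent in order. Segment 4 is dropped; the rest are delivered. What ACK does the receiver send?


SYN uses sequence number 7260; first data byte = ISN + 1 = 7261.
Segment 1: SEQ = 7261, len = 361 B, covers [7261, 7621]
Segment 2: SEQ = 7622, len = 466 B, covers [7622, 8087]
Segment 3: SEQ = 8088, len = 478 B, covers [8088, 8565]
Segment 4: SEQ = 8566, len = 547 B, covers [8566, 9112] [LOST]
In-order data received: bytes [7261, 8565] (segments 1..3).
Segment 4 missing -> gap begins at byte 8566.
Cumulative ACK = next expected in-order byte = 7261 + 361 + 466 + 478 = 8566

8566


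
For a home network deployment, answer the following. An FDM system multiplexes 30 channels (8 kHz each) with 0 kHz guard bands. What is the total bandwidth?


Given: 30 channels, 8 kHz each, guard = 0 kHz
Channel bandwidth = 30 * 8 = 240 kHz
Guard bands = 29 gaps * 0 kHz = 0 kHz
Total = 240 + 0 = 240 kHz

240


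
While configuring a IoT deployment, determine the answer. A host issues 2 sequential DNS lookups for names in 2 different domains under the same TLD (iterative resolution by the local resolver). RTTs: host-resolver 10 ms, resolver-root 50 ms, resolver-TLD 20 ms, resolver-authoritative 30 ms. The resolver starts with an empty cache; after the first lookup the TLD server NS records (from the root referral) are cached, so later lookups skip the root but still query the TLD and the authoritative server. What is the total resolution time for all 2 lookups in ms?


Lookup 1 (cold cache): local + root + TLD + auth = 10 + 50 + 20 + 30 = 110 ms
Lookups 2..2 (TLD NS cached -> skip root; new domain -> still ask TLD and auth): local + TLD + auth = 10 + 20 + 30 = 60 ms each
Remaining 1 lookups: 1 * 60 = 60 ms
Total = 110 + 60 = 170 ms

170


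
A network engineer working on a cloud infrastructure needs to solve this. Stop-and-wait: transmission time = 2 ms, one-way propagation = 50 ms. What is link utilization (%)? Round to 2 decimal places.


Given: Ttrans = 2 ms, Tprop = 50 ms
RTT = 2 * Tprop = 2 * 50 = 100 ms
U = Ttrans / (Ttrans + RTT)
U = 2 / (2 + 100)
U = 2 / 102 = 0.019608
U% = 1.96%

1.96


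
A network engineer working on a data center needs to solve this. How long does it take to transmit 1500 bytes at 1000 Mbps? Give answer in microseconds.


Given: packet = 1500 bytes, bandwidth = 1000 Mbps
Packet in bits = 1500 * 8 = 12000 bits
Bandwidth = 1000 * 10^6 = 1000000000 bps
Time = 12000 / 1000000000 seconds
Time in us = 12000 * 10^6 / 1000000000 = 12

12


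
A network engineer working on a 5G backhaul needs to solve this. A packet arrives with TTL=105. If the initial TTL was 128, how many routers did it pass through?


Given: initial TTL = 128, received TTL = 105
Hops = initial TTL - received TTL
Hops = 128 - 105 = 23

23


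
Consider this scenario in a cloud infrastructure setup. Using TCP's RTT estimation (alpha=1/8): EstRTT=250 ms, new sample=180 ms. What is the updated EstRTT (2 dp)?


Given: EstRTT = 250 ms, SampleRTT = 180 ms, alpha = 1/8
New EstRTT = (1 - alpha) * EstRTT + alpha * SampleRTT
(7/8) * 250 = 218.75
(1/8) * 180 = 22.5
New EstRTT = 218.75 + 22.5 = 241.25 ms -> 241.25 ms (2 dp)

241.25


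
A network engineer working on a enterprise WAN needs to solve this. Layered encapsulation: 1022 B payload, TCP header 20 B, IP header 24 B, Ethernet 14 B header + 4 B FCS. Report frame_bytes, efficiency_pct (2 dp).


TCP segment = 1022 + 20 = 1042 B
IP packet = 1042 + 24 = 1066 B
Ethernet frame = 1066 + 14 + 4 = 1084 B
Efficiency = app / frame = 1022 / 1084 = 0.942804 = 94.2804% -> 94.28% (2 dp)

1084, 94.28


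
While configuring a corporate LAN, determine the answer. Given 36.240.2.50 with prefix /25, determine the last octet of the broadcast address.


Given: IP = 36.240.2.50, prefix = /25
Host bits = 32 - 25 = 7
Network last octet = 50 AND mask = 0
Host part size = 2^7 - 1 = 127
Broadcast last octet = 0 OR 127 = 127

127


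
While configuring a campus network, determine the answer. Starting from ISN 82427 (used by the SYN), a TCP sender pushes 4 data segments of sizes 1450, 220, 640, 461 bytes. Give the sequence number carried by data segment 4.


The SYN occupies sequence number ISN = 82427, so the first data byte is ISN + 1 = 82428.
SEQ of data segment i = (ISN + 1) + sum of payload sizes of segments 1..i-1.
Segment 1: SEQ = 82428, payload = 1450 bytes
Segment 2: SEQ = 83878, payload = 220 bytes
Segment 3: SEQ = 84098, payload = 640 bytes
Segment 4: SEQ = 84738, payload = 461 bytes
SEQ of segment 4 = 82428 + 1450 + 220 + 640 = 84738

84738


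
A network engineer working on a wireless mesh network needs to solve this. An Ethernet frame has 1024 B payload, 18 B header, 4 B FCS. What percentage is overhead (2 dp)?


Given: payload = 1024 B, header = 18 B, trailer = 4 B
Overhead bytes = header + trailer = 18 + 4 = 22
Total frame = payload + overhead = 1024 + 22 = 1046
Overhead % = 22 / 1046 * 100 = 2.1033% -> 2.10% (2 dp)

2.10


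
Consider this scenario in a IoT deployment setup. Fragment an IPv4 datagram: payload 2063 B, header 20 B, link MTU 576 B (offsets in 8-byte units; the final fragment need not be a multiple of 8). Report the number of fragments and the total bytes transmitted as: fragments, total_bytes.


Max data per non-final fragment = floor((MTU - header)/8)*8 = floor((576 - 20)/8)*8 = floor(556/8)*8 = 552 B
Final fragment needs no 8-byte alignment: it can carry up to MTU - header = 556 B
Non-final fragments needed = ceil((payload - 556) / 552) = ceil(1507/552) = ceil(2.7301) = 3
Number of fragments = 3 + 1 = 4
Fragment sizes (data): 3 * 552 B + 407 B (last, 407 <= 556 OK)
Total bytes sent = payload + n_frags * header = 2063 + 4*20 = 2063 + 80 = 2143 B

4, 2143


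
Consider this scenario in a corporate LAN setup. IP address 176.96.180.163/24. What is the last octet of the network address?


Given: IP = 176.96.180.163, prefix = /24
Subnet mask = 255.255.255.0
Last octet of IP: 163
Last octet of mask: 0
Network last octet = 163 AND 0 = 0

0


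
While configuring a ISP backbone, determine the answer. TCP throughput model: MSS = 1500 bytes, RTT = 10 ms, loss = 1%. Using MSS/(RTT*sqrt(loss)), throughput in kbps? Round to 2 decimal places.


Given: MSS = 1500 bytes, RTT = 10 ms, loss = 1%
RTT in seconds = 10 / 1000 = 0.01
Loss rate = 1% = 0.01
sqrt(loss) = sqrt(0.01) = 0.1
Throughput (bytes/s) = 1500 / (0.01 * 0.1) = 1500000.0000
Throughput (kbps) = 1500000.0000 * 8 / 1000 = 12000.000000 -> 12000.00 kbps (2 dp)

12000.00


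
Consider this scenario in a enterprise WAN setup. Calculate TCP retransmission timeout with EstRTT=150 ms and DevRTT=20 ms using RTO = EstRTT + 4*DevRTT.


Given: EstRTT = 150 ms, DevRTT = 20 ms
Timeout = EstRTT + 4 * DevRTT
4 * DevRTT = 4 * 20 = 80
Timeout = 150 + 80 = 230 ms

230


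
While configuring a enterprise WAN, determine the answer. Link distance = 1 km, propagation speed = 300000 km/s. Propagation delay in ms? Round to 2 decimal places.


Given: distance = 1 km, speed = 300000 km/s
Delay = distance / speed = 1 / 300000 seconds
Delay in ms = 1 * 1000 / 300000
Delay = 0.0033 ms
Rounded to 2 dp = 0.00 ms

0.00


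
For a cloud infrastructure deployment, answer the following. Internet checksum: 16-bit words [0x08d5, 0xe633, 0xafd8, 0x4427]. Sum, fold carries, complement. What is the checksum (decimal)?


Given words: [0x08d5, 0xe633, 0xafd8, 0x4427]
Step 1: Sum all words
Raw sum = 2261 + 58931 + 45016 + 17447 = 123655
Step 2: Fold carry: (58119 + 1) = 58120
One's complement = ~58120 & 0xFFFF = 7415

7415


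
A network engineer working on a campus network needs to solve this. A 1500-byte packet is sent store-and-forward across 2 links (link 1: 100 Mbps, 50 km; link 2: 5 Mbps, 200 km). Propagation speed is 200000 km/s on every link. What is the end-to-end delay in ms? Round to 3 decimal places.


Packet = 1500 bytes = 12000 bits. Store-and-forward: sum (t_trans + t_prop) per link.
Link 1: t_trans = 12000/(100*10^6) s = 0.1200 ms; t_prop = 50/200000 s = 0.2500 ms; subtotal = 0.3700 ms
Link 2: t_trans = 12000/(5*10^6) s = 2.4000 ms; t_prop = 200/200000 s = 1.0000 ms; subtotal = 3.4000 ms
End-to-end = 0.3700 + 3.4000 = 3.7700 ms -> 3.770 ms (3 dp)

3.770


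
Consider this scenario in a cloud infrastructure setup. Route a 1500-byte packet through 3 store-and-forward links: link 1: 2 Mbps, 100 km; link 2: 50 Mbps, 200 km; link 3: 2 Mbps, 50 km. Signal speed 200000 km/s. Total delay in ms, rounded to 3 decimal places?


Packet = 1500 bytes = 12000 bits. Store-and-forward: sum (t_trans + t_prop) per link.
Link 1: t_trans = 12000/(2*10^6) s = 6.0000 ms; t_prop = 100/200000 s = 0.5000 ms; subtotal = 6.5000 ms
Link 2: t_trans = 12000/(50*10^6) s = 0.2400 ms; t_prop = 200/200000 s = 1.0000 ms; subtotal = 1.2400 ms
Link 3: t_trans = 12000/(2*10^6) s = 6.0000 ms; t_prop = 50/200000 s = 0.2500 ms; subtotal = 6.2500 ms
End-to-end = 6.5000 + 1.2400 + 6.2500 = 13.9900 ms -> 13.990 ms (3 dp)

13.990


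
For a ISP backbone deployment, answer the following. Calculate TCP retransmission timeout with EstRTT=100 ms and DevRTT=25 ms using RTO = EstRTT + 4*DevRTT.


Given: EstRTT = 100 ms, DevRTT = 25 ms
Timeout = EstRTT + 4 * DevRTT
4 * DevRTT = 4 * 25 = 100
Timeout = 100 + 100 = 200 ms

200


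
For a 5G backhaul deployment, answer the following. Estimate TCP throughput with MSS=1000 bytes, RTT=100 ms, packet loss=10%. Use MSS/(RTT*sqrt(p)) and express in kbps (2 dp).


Given: MSS = 1000 bytes, RTT = 100 ms, loss = 10%
RTT in seconds = 100 / 1000 = 0.1
Loss rate = 10% = 0.1
sqrt(loss) = sqrt(0.1) = 0.316227766017
Throughput (bytes/s) = 1000 / (0.1 * 0.316227766017) = 31622.7766
Throughput (kbps) = 31622.7766 * 8 / 1000 = 252.982213 -> 252.98 kbps (2 dp)

252.98


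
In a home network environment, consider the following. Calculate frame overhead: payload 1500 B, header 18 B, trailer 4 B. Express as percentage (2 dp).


Given: payload = 1500 B, header = 18 B, trailer = 4 B
Overhead bytes = header + trailer = 18 + 4 = 22
Total frame = payload + overhead = 1500 + 22 = 1522
Overhead % = 22 / 1522 * 100 = 1.4455% -> 1.45% (2 dp)

1.45


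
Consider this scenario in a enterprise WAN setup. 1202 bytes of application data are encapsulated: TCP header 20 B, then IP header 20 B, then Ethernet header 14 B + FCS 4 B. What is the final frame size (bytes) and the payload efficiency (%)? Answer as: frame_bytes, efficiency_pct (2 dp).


TCP segment = 1202 + 20 = 1222 B
IP packet = 1222 + 20 = 1242 B
Ethernet frame = 1242 + 14 + 4 = 1260 B
Efficiency = app / frame = 1202 / 1260 = 0.953968 = 95.3968% -> 95.40% (2 dp)

1260, 95.40


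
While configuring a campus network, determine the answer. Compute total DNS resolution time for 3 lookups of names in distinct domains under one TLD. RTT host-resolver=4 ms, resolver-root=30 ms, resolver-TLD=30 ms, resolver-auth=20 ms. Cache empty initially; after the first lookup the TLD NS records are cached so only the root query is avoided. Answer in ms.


Lookup 1 (cold cache): local + root + TLD + auth = 4 + 30 + 30 + 20 = 84 ms
Lookups 2..3 (TLD NS cached -> skip root; new domain -> still ask TLD and auth): local + TLD + auth = 4 + 30 + 20 = 54 ms each
Remaining 2 lookups: 2 * 54 = 108 ms
Total = 84 + 108 = 192 ms

192


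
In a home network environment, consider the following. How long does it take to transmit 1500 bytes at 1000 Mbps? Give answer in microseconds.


Given: packet = 1500 bytes, bandwidth = 1000 Mbps
Packet in bits = 1500 * 8 = 12000 bits
Bandwidth = 1000 * 10^6 = 1000000000 bps
Time = 12000 / 1000000000 seconds
Time in us = 12000 * 10^6 / 1000000000 = 12

12


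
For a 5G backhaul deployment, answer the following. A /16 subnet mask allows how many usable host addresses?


Given: subnet mask /16
Host bits = 32 - 16 = 16
Total addresses = 2^16 = 65536
Usable hosts = 65536 - 2 (network + broadcast) = 65534

65534


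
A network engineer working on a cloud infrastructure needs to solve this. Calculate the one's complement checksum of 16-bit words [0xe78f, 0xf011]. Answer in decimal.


Given words: [0xe78f, 0xf011]
Step 1: Sum all words
Raw sum = 59279 + 61457 = 120736
Step 2: Fold carry: (55200 + 1) = 55201
One's complement = ~55201 & 0xFFFF = 10334

10334


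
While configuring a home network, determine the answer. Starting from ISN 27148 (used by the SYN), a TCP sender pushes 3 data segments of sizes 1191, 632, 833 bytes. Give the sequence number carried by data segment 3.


The SYN occupies sequence number ISN = 27148, so the first data byte is ISN + 1 = 27149.
SEQ of data segment i = (ISN + 1) + sum of payload sizes of segments 1..i-1.
Segment 1: SEQ = 27149, payload = 1191 bytes
Segment 2: SEQ = 28340, payload = 632 bytes
Segment 3: SEQ = 28972, payload = 833 bytes
SEQ of segment 3 = 27149 + 1191 + 632 = 28972

28972


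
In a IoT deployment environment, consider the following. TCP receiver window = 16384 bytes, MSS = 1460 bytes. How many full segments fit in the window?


Given: RWND = 16384 bytes, MSS = 1460 bytes
Full segments = floor(RWND / MSS)
Full segments = floor(16384 / 1460)
Full segments = floor(11.2219) = 11

11


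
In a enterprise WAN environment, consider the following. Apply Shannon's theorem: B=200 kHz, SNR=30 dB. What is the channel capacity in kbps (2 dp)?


Given: B = 200 kHz, SNR = 30 dB
SNR linear = 10^(30/10) = 1000
1 + SNR = 1001
log2(1001) = 9.9672262588
C = 200 * 1000 * 9.9672262588 = 1993445.2518 bps
C = 1993.445252 kbps -> 1993.45 kbps (2 dp)

1993.45


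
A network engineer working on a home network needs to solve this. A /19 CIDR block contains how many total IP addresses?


Given: CIDR prefix /19
Host bits = 32 - 19 = 13
Total addresses = 2^13 = 8192

8192


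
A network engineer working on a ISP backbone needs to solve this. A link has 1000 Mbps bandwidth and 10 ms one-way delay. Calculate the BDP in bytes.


Given: bandwidth = 1000 Mbps, delay = 10 ms
BDP in bits = 1000 * 10^6 * 10 / 1000
BDP in bits = 10000000
BDP in bytes = 10000000 / 8 = 1250000

1250000


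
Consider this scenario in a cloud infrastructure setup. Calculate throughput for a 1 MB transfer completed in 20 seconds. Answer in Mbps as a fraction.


Given: file = 1 MB, time = 20 s
File in Mb = 1 * 8 = 8 Mb
Throughput = 8 / 20 Mbps
Throughput = 2/5 Mbps

2/5


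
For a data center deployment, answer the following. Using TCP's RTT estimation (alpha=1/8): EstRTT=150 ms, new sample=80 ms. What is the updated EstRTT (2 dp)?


Given: EstRTT = 150 ms, SampleRTT = 80 ms, alpha = 1/8
New EstRTT = (1 - alpha) * EstRTT + alpha * SampleRTT
(7/8) * 150 = 131.25
(1/8) * 80 = 10
New EstRTT = 131.25 + 10 = 141.25 ms -> 141.25 ms (2 dp)

141.25


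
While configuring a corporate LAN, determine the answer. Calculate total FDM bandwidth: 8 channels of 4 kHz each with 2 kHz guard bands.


Given: 8 channels, 4 kHz each, guard = 2 kHz
Channel bandwidth = 8 * 4 = 32 kHz
Guard bands = 7 gaps * 2 kHz = 14 kHz
Total = 32 + 14 = 46 kHz

46


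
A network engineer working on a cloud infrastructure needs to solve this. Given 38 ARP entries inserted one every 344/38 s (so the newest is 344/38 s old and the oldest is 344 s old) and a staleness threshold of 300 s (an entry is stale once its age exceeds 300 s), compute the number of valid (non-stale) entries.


Ages are k * 344/38 s for k = 1..38 (spacing = 9.0526 s).
Entry k is valid iff k * 344/38 <= 300 iff k <= 38 * 300 / 344 = 33.1395
n_valid = floor(33.1395) = 33
(n_stale = 38 - 33 = 5)

33
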